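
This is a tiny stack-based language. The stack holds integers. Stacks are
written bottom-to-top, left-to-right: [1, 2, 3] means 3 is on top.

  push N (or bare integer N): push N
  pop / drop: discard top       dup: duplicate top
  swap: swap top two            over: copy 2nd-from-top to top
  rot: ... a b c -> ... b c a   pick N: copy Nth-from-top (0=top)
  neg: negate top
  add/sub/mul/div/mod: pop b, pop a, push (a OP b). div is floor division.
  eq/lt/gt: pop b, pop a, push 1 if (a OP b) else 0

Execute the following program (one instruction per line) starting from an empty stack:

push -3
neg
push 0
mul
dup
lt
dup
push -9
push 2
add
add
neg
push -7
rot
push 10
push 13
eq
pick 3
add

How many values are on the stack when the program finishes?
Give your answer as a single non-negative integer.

Answer: 4

Derivation:
After 'push -3': stack = [-3] (depth 1)
After 'neg': stack = [3] (depth 1)
After 'push 0': stack = [3, 0] (depth 2)
After 'mul': stack = [0] (depth 1)
After 'dup': stack = [0, 0] (depth 2)
After 'lt': stack = [0] (depth 1)
After 'dup': stack = [0, 0] (depth 2)
After 'push -9': stack = [0, 0, -9] (depth 3)
After 'push 2': stack = [0, 0, -9, 2] (depth 4)
After 'add': stack = [0, 0, -7] (depth 3)
After 'add': stack = [0, -7] (depth 2)
After 'neg': stack = [0, 7] (depth 2)
After 'push -7': stack = [0, 7, -7] (depth 3)
After 'rot': stack = [7, -7, 0] (depth 3)
After 'push 10': stack = [7, -7, 0, 10] (depth 4)
After 'push 13': stack = [7, -7, 0, 10, 13] (depth 5)
After 'eq': stack = [7, -7, 0, 0] (depth 4)
After 'pick 3': stack = [7, -7, 0, 0, 7] (depth 5)
After 'add': stack = [7, -7, 0, 7] (depth 4)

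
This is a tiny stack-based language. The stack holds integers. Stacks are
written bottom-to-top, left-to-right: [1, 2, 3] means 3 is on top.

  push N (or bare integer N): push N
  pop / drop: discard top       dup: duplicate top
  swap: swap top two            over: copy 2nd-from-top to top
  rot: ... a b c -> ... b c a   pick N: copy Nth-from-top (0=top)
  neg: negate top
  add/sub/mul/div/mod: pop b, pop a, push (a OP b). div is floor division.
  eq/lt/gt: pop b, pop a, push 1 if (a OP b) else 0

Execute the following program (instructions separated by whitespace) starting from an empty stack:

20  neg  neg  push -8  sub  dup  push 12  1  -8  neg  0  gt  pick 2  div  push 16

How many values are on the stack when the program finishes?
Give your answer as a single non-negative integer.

After 'push 20': stack = [20] (depth 1)
After 'neg': stack = [-20] (depth 1)
After 'neg': stack = [20] (depth 1)
After 'push -8': stack = [20, -8] (depth 2)
After 'sub': stack = [28] (depth 1)
After 'dup': stack = [28, 28] (depth 2)
After 'push 12': stack = [28, 28, 12] (depth 3)
After 'push 1': stack = [28, 28, 12, 1] (depth 4)
After 'push -8': stack = [28, 28, 12, 1, -8] (depth 5)
After 'neg': stack = [28, 28, 12, 1, 8] (depth 5)
After 'push 0': stack = [28, 28, 12, 1, 8, 0] (depth 6)
After 'gt': stack = [28, 28, 12, 1, 1] (depth 5)
After 'pick 2': stack = [28, 28, 12, 1, 1, 12] (depth 6)
After 'div': stack = [28, 28, 12, 1, 0] (depth 5)
After 'push 16': stack = [28, 28, 12, 1, 0, 16] (depth 6)

Answer: 6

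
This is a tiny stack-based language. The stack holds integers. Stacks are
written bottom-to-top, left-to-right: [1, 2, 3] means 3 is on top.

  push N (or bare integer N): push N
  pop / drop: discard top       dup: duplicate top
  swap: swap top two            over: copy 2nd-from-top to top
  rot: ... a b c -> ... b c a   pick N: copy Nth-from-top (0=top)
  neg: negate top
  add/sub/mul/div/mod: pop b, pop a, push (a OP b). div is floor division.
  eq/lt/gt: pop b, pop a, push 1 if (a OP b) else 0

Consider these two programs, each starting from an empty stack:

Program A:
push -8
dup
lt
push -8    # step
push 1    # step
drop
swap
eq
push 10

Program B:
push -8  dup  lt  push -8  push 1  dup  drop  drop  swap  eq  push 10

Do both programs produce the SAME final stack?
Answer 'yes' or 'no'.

Program A trace:
  After 'push -8': [-8]
  After 'dup': [-8, -8]
  After 'lt': [0]
  After 'push -8': [0, -8]
  After 'push 1': [0, -8, 1]
  After 'drop': [0, -8]
  After 'swap': [-8, 0]
  After 'eq': [0]
  After 'push 10': [0, 10]
Program A final stack: [0, 10]

Program B trace:
  After 'push -8': [-8]
  After 'dup': [-8, -8]
  After 'lt': [0]
  After 'push -8': [0, -8]
  After 'push 1': [0, -8, 1]
  After 'dup': [0, -8, 1, 1]
  After 'drop': [0, -8, 1]
  After 'drop': [0, -8]
  After 'swap': [-8, 0]
  After 'eq': [0]
  After 'push 10': [0, 10]
Program B final stack: [0, 10]
Same: yes

Answer: yes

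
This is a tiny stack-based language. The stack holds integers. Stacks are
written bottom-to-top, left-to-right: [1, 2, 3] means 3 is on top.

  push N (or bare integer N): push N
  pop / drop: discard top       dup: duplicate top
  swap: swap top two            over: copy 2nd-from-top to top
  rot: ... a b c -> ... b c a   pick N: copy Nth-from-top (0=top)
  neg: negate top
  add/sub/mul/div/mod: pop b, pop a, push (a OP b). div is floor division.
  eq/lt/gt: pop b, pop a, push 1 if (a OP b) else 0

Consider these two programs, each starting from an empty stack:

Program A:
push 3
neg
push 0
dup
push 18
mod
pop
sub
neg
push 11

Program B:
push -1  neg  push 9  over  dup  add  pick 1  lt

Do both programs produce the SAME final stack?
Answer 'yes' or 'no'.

Program A trace:
  After 'push 3': [3]
  After 'neg': [-3]
  After 'push 0': [-3, 0]
  After 'dup': [-3, 0, 0]
  After 'push 18': [-3, 0, 0, 18]
  After 'mod': [-3, 0, 0]
  After 'pop': [-3, 0]
  After 'sub': [-3]
  After 'neg': [3]
  After 'push 11': [3, 11]
Program A final stack: [3, 11]

Program B trace:
  After 'push -1': [-1]
  After 'neg': [1]
  After 'push 9': [1, 9]
  After 'over': [1, 9, 1]
  After 'dup': [1, 9, 1, 1]
  After 'add': [1, 9, 2]
  After 'pick 1': [1, 9, 2, 9]
  After 'lt': [1, 9, 1]
Program B final stack: [1, 9, 1]
Same: no

Answer: no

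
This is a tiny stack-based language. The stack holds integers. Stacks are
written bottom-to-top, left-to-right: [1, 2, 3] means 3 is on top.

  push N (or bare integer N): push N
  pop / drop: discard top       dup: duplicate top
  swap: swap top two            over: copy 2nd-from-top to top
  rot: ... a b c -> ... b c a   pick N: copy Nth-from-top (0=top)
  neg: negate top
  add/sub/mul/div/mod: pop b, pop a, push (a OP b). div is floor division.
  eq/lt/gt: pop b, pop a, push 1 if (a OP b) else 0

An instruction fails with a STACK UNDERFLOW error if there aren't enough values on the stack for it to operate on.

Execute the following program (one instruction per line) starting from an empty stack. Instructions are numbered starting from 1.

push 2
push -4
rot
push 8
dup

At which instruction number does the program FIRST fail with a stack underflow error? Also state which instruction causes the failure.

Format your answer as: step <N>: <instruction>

Answer: step 3: rot

Derivation:
Step 1 ('push 2'): stack = [2], depth = 1
Step 2 ('push -4'): stack = [2, -4], depth = 2
Step 3 ('rot'): needs 3 value(s) but depth is 2 — STACK UNDERFLOW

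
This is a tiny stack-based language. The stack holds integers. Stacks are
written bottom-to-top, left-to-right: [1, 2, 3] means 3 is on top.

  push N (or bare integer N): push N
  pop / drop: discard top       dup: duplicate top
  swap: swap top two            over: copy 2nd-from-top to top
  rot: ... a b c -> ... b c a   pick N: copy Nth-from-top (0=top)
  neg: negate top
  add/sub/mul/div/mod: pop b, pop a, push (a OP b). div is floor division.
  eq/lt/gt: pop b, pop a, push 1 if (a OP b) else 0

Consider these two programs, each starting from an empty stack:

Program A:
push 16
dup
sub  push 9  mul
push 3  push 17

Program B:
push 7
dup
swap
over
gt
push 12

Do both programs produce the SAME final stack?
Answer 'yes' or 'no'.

Program A trace:
  After 'push 16': [16]
  After 'dup': [16, 16]
  After 'sub': [0]
  After 'push 9': [0, 9]
  After 'mul': [0]
  After 'push 3': [0, 3]
  After 'push 17': [0, 3, 17]
Program A final stack: [0, 3, 17]

Program B trace:
  After 'push 7': [7]
  After 'dup': [7, 7]
  After 'swap': [7, 7]
  After 'over': [7, 7, 7]
  After 'gt': [7, 0]
  After 'push 12': [7, 0, 12]
Program B final stack: [7, 0, 12]
Same: no

Answer: no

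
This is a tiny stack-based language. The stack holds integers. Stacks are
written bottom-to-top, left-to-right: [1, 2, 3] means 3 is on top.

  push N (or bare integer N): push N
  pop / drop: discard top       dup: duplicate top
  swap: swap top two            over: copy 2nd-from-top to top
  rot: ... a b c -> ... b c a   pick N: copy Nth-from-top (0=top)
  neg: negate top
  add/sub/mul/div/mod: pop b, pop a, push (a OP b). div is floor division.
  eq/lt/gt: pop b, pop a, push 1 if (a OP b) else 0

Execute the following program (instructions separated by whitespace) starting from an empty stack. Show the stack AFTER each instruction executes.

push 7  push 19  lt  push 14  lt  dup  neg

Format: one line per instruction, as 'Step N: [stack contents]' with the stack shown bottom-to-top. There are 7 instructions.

Step 1: [7]
Step 2: [7, 19]
Step 3: [1]
Step 4: [1, 14]
Step 5: [1]
Step 6: [1, 1]
Step 7: [1, -1]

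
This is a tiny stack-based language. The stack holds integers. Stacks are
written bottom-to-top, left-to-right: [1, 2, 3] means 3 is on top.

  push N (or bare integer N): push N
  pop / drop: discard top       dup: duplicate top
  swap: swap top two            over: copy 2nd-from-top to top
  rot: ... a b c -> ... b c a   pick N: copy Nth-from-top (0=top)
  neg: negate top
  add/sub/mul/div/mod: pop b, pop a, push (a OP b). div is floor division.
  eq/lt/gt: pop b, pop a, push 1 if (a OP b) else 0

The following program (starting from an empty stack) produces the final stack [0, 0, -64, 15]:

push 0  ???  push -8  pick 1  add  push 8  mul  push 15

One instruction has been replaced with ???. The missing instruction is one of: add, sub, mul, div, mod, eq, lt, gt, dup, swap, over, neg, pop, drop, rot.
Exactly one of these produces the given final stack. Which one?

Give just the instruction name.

Stack before ???: [0]
Stack after ???:  [0, 0]
The instruction that transforms [0] -> [0, 0] is: dup

Answer: dup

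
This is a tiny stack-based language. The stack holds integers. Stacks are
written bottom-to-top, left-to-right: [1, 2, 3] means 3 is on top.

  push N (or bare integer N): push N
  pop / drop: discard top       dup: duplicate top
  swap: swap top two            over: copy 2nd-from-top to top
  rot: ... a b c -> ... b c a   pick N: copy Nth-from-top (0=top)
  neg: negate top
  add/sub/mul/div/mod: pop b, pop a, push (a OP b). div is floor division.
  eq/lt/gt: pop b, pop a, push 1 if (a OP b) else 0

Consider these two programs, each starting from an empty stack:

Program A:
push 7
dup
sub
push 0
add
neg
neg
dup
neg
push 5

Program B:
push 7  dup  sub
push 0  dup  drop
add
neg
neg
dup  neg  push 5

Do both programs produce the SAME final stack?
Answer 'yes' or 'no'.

Program A trace:
  After 'push 7': [7]
  After 'dup': [7, 7]
  After 'sub': [0]
  After 'push 0': [0, 0]
  After 'add': [0]
  After 'neg': [0]
  After 'neg': [0]
  After 'dup': [0, 0]
  After 'neg': [0, 0]
  After 'push 5': [0, 0, 5]
Program A final stack: [0, 0, 5]

Program B trace:
  After 'push 7': [7]
  After 'dup': [7, 7]
  After 'sub': [0]
  After 'push 0': [0, 0]
  After 'dup': [0, 0, 0]
  After 'drop': [0, 0]
  After 'add': [0]
  After 'neg': [0]
  After 'neg': [0]
  After 'dup': [0, 0]
  After 'neg': [0, 0]
  After 'push 5': [0, 0, 5]
Program B final stack: [0, 0, 5]
Same: yes

Answer: yes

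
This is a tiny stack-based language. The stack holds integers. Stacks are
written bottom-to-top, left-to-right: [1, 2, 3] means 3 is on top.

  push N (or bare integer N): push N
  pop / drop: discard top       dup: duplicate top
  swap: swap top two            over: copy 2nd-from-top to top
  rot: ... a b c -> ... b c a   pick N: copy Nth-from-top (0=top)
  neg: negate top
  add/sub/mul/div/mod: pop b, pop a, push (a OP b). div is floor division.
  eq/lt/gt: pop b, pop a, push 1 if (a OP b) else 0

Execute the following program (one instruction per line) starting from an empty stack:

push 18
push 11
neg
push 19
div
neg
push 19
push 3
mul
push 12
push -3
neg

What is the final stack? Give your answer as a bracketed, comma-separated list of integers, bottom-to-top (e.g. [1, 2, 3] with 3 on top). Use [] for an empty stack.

After 'push 18': [18]
After 'push 11': [18, 11]
After 'neg': [18, -11]
After 'push 19': [18, -11, 19]
After 'div': [18, -1]
After 'neg': [18, 1]
After 'push 19': [18, 1, 19]
After 'push 3': [18, 1, 19, 3]
After 'mul': [18, 1, 57]
After 'push 12': [18, 1, 57, 12]
After 'push -3': [18, 1, 57, 12, -3]
After 'neg': [18, 1, 57, 12, 3]

Answer: [18, 1, 57, 12, 3]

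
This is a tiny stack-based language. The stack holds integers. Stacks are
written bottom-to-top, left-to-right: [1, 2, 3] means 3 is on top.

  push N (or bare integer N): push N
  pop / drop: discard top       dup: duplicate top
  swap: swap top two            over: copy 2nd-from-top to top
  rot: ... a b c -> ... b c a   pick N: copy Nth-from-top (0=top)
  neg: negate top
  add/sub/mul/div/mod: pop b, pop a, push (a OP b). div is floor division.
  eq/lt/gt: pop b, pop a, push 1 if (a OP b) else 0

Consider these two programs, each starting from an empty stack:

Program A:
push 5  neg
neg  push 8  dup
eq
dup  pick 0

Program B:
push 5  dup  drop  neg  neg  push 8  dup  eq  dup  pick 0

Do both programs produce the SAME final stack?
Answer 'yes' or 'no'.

Answer: yes

Derivation:
Program A trace:
  After 'push 5': [5]
  After 'neg': [-5]
  After 'neg': [5]
  After 'push 8': [5, 8]
  After 'dup': [5, 8, 8]
  After 'eq': [5, 1]
  After 'dup': [5, 1, 1]
  After 'pick 0': [5, 1, 1, 1]
Program A final stack: [5, 1, 1, 1]

Program B trace:
  After 'push 5': [5]
  After 'dup': [5, 5]
  After 'drop': [5]
  After 'neg': [-5]
  After 'neg': [5]
  After 'push 8': [5, 8]
  After 'dup': [5, 8, 8]
  After 'eq': [5, 1]
  After 'dup': [5, 1, 1]
  After 'pick 0': [5, 1, 1, 1]
Program B final stack: [5, 1, 1, 1]
Same: yes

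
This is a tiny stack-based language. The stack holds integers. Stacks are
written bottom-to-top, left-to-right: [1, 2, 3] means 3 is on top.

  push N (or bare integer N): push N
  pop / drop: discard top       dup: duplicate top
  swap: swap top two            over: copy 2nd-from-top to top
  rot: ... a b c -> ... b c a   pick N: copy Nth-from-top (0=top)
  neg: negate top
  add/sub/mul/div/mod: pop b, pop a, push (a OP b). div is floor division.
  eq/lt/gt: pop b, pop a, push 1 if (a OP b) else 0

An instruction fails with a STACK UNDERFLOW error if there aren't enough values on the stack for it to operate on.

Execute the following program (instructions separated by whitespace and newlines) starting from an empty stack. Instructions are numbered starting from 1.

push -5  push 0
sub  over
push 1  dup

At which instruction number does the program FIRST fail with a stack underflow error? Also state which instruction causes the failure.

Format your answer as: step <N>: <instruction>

Answer: step 4: over

Derivation:
Step 1 ('push -5'): stack = [-5], depth = 1
Step 2 ('push 0'): stack = [-5, 0], depth = 2
Step 3 ('sub'): stack = [-5], depth = 1
Step 4 ('over'): needs 2 value(s) but depth is 1 — STACK UNDERFLOW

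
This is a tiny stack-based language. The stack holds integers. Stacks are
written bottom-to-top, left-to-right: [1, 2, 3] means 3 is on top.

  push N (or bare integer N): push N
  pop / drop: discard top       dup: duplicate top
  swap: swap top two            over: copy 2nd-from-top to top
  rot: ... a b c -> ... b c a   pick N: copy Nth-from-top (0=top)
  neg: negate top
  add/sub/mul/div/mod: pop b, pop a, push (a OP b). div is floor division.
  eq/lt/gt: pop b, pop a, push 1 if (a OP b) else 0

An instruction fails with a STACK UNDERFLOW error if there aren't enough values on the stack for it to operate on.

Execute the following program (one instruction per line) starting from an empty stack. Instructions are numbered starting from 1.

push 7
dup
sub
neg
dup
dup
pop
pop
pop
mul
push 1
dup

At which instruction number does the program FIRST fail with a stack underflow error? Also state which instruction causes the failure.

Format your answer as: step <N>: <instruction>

Step 1 ('push 7'): stack = [7], depth = 1
Step 2 ('dup'): stack = [7, 7], depth = 2
Step 3 ('sub'): stack = [0], depth = 1
Step 4 ('neg'): stack = [0], depth = 1
Step 5 ('dup'): stack = [0, 0], depth = 2
Step 6 ('dup'): stack = [0, 0, 0], depth = 3
Step 7 ('pop'): stack = [0, 0], depth = 2
Step 8 ('pop'): stack = [0], depth = 1
Step 9 ('pop'): stack = [], depth = 0
Step 10 ('mul'): needs 2 value(s) but depth is 0 — STACK UNDERFLOW

Answer: step 10: mul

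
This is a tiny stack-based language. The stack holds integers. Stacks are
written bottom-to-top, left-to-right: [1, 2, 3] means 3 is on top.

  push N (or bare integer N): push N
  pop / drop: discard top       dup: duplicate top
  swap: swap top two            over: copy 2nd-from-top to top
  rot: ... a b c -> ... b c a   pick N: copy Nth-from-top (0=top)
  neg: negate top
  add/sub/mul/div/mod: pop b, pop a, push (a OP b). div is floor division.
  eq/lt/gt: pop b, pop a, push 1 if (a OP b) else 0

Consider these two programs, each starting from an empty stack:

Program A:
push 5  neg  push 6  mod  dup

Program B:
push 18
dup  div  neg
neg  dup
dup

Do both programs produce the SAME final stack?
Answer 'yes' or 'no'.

Program A trace:
  After 'push 5': [5]
  After 'neg': [-5]
  After 'push 6': [-5, 6]
  After 'mod': [1]
  After 'dup': [1, 1]
Program A final stack: [1, 1]

Program B trace:
  After 'push 18': [18]
  After 'dup': [18, 18]
  After 'div': [1]
  After 'neg': [-1]
  After 'neg': [1]
  After 'dup': [1, 1]
  After 'dup': [1, 1, 1]
Program B final stack: [1, 1, 1]
Same: no

Answer: no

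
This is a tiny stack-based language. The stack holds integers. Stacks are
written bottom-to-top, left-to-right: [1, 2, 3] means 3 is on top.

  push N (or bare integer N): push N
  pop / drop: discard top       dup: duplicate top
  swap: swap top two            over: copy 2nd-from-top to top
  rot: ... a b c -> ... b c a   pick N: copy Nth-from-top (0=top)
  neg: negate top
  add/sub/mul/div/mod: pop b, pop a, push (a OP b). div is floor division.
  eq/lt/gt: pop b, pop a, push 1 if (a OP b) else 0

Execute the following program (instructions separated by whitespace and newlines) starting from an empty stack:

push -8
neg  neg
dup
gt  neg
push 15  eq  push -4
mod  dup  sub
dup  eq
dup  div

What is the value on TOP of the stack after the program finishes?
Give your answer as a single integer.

After 'push -8': [-8]
After 'neg': [8]
After 'neg': [-8]
After 'dup': [-8, -8]
After 'gt': [0]
After 'neg': [0]
After 'push 15': [0, 15]
After 'eq': [0]
After 'push -4': [0, -4]
After 'mod': [0]
After 'dup': [0, 0]
After 'sub': [0]
After 'dup': [0, 0]
After 'eq': [1]
After 'dup': [1, 1]
After 'div': [1]

Answer: 1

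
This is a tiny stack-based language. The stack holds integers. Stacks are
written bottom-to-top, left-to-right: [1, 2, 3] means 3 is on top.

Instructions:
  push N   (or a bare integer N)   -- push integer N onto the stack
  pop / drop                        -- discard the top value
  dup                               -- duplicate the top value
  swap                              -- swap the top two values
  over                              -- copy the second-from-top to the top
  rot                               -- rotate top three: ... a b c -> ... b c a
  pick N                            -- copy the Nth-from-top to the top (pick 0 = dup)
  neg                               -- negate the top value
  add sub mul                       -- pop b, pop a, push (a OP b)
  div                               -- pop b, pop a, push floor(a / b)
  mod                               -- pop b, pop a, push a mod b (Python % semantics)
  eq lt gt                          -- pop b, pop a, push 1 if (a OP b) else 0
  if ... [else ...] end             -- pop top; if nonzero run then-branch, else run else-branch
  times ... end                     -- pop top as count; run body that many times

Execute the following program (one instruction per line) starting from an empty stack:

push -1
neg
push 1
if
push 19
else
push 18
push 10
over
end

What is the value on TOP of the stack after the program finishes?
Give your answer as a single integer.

After 'push -1': [-1]
After 'neg': [1]
After 'push 1': [1, 1]
After 'if': [1]
After 'push 19': [1, 19]

Answer: 19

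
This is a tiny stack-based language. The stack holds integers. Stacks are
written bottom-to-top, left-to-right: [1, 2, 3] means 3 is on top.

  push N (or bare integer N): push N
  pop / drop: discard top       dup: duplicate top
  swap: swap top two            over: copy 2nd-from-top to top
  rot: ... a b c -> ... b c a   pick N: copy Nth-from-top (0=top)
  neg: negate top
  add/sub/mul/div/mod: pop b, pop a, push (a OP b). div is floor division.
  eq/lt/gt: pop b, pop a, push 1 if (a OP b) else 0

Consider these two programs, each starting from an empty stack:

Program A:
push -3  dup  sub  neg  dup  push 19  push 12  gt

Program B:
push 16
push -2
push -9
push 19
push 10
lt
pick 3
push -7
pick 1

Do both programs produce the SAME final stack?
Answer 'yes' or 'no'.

Answer: no

Derivation:
Program A trace:
  After 'push -3': [-3]
  After 'dup': [-3, -3]
  After 'sub': [0]
  After 'neg': [0]
  After 'dup': [0, 0]
  After 'push 19': [0, 0, 19]
  After 'push 12': [0, 0, 19, 12]
  After 'gt': [0, 0, 1]
Program A final stack: [0, 0, 1]

Program B trace:
  After 'push 16': [16]
  After 'push -2': [16, -2]
  After 'push -9': [16, -2, -9]
  After 'push 19': [16, -2, -9, 19]
  After 'push 10': [16, -2, -9, 19, 10]
  After 'lt': [16, -2, -9, 0]
  After 'pick 3': [16, -2, -9, 0, 16]
  After 'push -7': [16, -2, -9, 0, 16, -7]
  After 'pick 1': [16, -2, -9, 0, 16, -7, 16]
Program B final stack: [16, -2, -9, 0, 16, -7, 16]
Same: no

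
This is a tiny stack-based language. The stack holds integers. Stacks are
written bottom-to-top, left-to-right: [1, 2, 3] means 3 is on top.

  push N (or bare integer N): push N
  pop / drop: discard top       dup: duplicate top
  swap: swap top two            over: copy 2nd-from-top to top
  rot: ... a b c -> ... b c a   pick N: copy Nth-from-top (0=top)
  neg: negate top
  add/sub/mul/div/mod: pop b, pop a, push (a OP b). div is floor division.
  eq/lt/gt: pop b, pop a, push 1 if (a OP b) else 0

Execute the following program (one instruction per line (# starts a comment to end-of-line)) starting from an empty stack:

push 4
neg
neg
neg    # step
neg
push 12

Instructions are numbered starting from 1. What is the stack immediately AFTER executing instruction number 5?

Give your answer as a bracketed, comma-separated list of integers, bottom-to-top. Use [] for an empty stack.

Answer: [4]

Derivation:
Step 1 ('push 4'): [4]
Step 2 ('neg'): [-4]
Step 3 ('neg'): [4]
Step 4 ('neg'): [-4]
Step 5 ('neg'): [4]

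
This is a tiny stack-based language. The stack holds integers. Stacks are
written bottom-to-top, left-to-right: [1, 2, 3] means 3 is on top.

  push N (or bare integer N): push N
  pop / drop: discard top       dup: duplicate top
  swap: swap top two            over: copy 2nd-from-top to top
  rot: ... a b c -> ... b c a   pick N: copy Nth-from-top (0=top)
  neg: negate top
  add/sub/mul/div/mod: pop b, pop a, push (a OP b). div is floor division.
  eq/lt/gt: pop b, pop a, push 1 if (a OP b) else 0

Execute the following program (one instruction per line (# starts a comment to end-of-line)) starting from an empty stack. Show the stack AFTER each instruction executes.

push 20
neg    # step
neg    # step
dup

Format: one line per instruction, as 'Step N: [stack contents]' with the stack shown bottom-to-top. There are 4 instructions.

Step 1: [20]
Step 2: [-20]
Step 3: [20]
Step 4: [20, 20]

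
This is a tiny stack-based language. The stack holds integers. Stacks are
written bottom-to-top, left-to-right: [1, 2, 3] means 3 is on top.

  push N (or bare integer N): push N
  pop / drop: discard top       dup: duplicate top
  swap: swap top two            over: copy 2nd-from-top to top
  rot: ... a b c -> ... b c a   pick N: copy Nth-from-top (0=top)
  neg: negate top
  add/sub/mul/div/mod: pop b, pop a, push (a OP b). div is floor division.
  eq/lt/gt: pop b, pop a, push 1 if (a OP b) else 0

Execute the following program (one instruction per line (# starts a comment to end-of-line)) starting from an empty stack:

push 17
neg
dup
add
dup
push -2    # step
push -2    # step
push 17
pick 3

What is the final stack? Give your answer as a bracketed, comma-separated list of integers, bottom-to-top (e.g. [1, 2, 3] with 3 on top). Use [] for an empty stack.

After 'push 17': [17]
After 'neg': [-17]
After 'dup': [-17, -17]
After 'add': [-34]
After 'dup': [-34, -34]
After 'push -2': [-34, -34, -2]
After 'push -2': [-34, -34, -2, -2]
After 'push 17': [-34, -34, -2, -2, 17]
After 'pick 3': [-34, -34, -2, -2, 17, -34]

Answer: [-34, -34, -2, -2, 17, -34]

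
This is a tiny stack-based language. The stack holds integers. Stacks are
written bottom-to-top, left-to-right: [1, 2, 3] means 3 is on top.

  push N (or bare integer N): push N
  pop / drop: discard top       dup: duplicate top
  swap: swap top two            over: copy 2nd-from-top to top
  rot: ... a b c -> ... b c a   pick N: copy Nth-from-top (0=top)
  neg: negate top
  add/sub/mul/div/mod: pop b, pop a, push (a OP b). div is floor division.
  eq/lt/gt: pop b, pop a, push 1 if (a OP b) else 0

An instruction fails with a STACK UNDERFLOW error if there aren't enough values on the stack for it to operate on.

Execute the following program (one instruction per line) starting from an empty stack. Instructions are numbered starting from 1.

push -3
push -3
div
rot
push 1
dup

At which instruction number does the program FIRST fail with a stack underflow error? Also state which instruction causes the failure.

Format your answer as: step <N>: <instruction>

Answer: step 4: rot

Derivation:
Step 1 ('push -3'): stack = [-3], depth = 1
Step 2 ('push -3'): stack = [-3, -3], depth = 2
Step 3 ('div'): stack = [1], depth = 1
Step 4 ('rot'): needs 3 value(s) but depth is 1 — STACK UNDERFLOW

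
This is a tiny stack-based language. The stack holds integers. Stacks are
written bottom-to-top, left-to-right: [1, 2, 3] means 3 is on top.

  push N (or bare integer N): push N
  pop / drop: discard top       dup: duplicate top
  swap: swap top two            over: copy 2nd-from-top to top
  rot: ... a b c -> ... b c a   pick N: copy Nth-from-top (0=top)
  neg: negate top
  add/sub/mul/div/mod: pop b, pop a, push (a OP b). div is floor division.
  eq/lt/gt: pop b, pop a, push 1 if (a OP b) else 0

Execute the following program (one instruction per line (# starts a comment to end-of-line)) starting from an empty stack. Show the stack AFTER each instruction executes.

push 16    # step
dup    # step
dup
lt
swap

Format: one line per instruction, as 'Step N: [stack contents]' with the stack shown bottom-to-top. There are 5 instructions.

Step 1: [16]
Step 2: [16, 16]
Step 3: [16, 16, 16]
Step 4: [16, 0]
Step 5: [0, 16]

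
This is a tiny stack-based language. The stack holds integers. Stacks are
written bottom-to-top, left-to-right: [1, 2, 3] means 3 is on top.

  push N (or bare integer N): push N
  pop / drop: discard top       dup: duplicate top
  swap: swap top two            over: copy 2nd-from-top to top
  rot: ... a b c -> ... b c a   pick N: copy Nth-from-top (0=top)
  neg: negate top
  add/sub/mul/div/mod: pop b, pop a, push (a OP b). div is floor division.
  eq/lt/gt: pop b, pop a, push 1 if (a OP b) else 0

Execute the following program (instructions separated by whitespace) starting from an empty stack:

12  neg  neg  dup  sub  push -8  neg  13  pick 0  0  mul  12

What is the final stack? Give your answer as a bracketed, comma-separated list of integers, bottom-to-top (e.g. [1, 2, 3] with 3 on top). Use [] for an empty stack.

After 'push 12': [12]
After 'neg': [-12]
After 'neg': [12]
After 'dup': [12, 12]
After 'sub': [0]
After 'push -8': [0, -8]
After 'neg': [0, 8]
After 'push 13': [0, 8, 13]
After 'pick 0': [0, 8, 13, 13]
After 'push 0': [0, 8, 13, 13, 0]
After 'mul': [0, 8, 13, 0]
After 'push 12': [0, 8, 13, 0, 12]

Answer: [0, 8, 13, 0, 12]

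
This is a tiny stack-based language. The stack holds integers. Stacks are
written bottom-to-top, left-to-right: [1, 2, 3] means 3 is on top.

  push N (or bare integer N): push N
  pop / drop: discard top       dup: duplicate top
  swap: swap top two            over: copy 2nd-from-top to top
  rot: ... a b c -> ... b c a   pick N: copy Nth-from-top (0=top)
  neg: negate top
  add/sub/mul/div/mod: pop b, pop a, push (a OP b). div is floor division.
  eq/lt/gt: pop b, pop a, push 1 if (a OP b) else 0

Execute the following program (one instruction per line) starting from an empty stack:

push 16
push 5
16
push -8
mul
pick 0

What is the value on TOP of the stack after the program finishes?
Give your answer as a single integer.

After 'push 16': [16]
After 'push 5': [16, 5]
After 'push 16': [16, 5, 16]
After 'push -8': [16, 5, 16, -8]
After 'mul': [16, 5, -128]
After 'pick 0': [16, 5, -128, -128]

Answer: -128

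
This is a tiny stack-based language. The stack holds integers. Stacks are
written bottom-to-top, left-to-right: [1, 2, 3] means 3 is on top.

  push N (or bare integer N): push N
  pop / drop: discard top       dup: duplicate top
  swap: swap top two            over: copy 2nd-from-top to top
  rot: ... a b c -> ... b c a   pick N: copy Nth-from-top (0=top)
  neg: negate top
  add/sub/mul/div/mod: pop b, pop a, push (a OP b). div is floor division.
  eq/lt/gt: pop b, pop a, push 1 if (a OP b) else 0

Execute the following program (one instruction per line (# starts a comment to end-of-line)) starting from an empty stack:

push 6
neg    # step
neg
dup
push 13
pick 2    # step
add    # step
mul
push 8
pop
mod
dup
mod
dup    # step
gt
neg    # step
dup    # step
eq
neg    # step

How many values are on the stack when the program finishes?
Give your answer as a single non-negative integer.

After 'push 6': stack = [6] (depth 1)
After 'neg': stack = [-6] (depth 1)
After 'neg': stack = [6] (depth 1)
After 'dup': stack = [6, 6] (depth 2)
After 'push 13': stack = [6, 6, 13] (depth 3)
After 'pick 2': stack = [6, 6, 13, 6] (depth 4)
After 'add': stack = [6, 6, 19] (depth 3)
After 'mul': stack = [6, 114] (depth 2)
After 'push 8': stack = [6, 114, 8] (depth 3)
After 'pop': stack = [6, 114] (depth 2)
After 'mod': stack = [6] (depth 1)
After 'dup': stack = [6, 6] (depth 2)
After 'mod': stack = [0] (depth 1)
After 'dup': stack = [0, 0] (depth 2)
After 'gt': stack = [0] (depth 1)
After 'neg': stack = [0] (depth 1)
After 'dup': stack = [0, 0] (depth 2)
After 'eq': stack = [1] (depth 1)
After 'neg': stack = [-1] (depth 1)

Answer: 1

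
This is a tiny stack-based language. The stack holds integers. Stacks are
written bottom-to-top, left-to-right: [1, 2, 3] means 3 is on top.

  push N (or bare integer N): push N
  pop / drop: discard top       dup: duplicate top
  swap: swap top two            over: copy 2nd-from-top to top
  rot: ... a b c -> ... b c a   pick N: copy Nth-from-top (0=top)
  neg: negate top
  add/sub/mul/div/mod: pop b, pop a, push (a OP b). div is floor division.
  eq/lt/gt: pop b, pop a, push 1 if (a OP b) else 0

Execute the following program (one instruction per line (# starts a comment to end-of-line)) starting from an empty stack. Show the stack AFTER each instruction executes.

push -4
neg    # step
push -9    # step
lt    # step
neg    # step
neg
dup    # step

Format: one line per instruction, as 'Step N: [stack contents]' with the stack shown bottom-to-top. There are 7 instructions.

Step 1: [-4]
Step 2: [4]
Step 3: [4, -9]
Step 4: [0]
Step 5: [0]
Step 6: [0]
Step 7: [0, 0]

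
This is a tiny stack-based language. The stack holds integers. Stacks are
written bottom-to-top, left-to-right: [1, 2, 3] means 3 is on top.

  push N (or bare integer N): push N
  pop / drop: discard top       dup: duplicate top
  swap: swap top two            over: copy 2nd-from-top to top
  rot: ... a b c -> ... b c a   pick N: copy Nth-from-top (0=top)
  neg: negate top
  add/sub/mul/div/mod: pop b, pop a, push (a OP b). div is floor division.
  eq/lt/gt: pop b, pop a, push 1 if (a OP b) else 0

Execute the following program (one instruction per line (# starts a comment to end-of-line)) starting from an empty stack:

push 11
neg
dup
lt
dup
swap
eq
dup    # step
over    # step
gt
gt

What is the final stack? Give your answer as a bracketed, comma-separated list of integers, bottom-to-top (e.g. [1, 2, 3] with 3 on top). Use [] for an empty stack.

Answer: [1]

Derivation:
After 'push 11': [11]
After 'neg': [-11]
After 'dup': [-11, -11]
After 'lt': [0]
After 'dup': [0, 0]
After 'swap': [0, 0]
After 'eq': [1]
After 'dup': [1, 1]
After 'over': [1, 1, 1]
After 'gt': [1, 0]
After 'gt': [1]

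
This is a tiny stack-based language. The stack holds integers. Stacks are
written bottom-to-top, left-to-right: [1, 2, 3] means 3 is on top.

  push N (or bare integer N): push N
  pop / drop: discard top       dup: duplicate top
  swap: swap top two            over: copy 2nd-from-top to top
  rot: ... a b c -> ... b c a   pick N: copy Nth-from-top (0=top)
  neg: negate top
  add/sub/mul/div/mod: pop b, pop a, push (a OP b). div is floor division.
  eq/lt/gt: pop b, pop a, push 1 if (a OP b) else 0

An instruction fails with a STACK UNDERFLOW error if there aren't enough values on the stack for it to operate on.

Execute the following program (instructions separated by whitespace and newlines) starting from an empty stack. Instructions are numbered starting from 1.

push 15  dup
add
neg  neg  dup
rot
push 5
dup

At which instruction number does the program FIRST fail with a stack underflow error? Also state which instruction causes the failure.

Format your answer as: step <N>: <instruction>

Answer: step 7: rot

Derivation:
Step 1 ('push 15'): stack = [15], depth = 1
Step 2 ('dup'): stack = [15, 15], depth = 2
Step 3 ('add'): stack = [30], depth = 1
Step 4 ('neg'): stack = [-30], depth = 1
Step 5 ('neg'): stack = [30], depth = 1
Step 6 ('dup'): stack = [30, 30], depth = 2
Step 7 ('rot'): needs 3 value(s) but depth is 2 — STACK UNDERFLOW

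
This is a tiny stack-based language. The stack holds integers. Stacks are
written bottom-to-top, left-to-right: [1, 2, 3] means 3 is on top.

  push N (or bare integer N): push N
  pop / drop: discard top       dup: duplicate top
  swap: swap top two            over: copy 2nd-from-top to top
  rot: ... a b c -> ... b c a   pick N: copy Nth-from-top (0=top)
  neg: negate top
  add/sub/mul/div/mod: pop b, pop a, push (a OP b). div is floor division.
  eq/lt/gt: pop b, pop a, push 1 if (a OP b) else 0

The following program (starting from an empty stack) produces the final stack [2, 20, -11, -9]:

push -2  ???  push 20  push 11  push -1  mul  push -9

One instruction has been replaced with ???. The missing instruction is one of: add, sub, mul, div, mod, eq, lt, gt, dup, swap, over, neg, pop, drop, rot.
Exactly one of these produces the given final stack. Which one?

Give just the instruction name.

Answer: neg

Derivation:
Stack before ???: [-2]
Stack after ???:  [2]
The instruction that transforms [-2] -> [2] is: neg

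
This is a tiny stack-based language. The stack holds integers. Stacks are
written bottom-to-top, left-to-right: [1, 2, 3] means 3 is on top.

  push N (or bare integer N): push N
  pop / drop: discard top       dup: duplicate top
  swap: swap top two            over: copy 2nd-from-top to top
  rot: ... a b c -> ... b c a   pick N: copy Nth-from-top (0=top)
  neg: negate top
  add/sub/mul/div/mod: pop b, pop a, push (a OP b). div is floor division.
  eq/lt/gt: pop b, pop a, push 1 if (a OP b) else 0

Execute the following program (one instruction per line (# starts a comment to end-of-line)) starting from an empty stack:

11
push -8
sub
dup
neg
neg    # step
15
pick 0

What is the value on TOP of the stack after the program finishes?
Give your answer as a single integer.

After 'push 11': [11]
After 'push -8': [11, -8]
After 'sub': [19]
After 'dup': [19, 19]
After 'neg': [19, -19]
After 'neg': [19, 19]
After 'push 15': [19, 19, 15]
After 'pick 0': [19, 19, 15, 15]

Answer: 15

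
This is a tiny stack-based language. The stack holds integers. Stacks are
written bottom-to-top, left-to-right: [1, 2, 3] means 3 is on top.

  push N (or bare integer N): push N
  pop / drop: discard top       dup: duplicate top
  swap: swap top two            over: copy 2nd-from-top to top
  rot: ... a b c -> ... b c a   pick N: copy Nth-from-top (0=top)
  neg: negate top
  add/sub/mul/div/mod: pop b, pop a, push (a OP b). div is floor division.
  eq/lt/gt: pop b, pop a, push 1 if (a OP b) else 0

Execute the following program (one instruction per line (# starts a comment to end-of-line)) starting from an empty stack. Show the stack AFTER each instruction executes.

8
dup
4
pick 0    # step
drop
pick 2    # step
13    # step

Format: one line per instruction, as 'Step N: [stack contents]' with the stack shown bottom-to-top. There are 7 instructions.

Step 1: [8]
Step 2: [8, 8]
Step 3: [8, 8, 4]
Step 4: [8, 8, 4, 4]
Step 5: [8, 8, 4]
Step 6: [8, 8, 4, 8]
Step 7: [8, 8, 4, 8, 13]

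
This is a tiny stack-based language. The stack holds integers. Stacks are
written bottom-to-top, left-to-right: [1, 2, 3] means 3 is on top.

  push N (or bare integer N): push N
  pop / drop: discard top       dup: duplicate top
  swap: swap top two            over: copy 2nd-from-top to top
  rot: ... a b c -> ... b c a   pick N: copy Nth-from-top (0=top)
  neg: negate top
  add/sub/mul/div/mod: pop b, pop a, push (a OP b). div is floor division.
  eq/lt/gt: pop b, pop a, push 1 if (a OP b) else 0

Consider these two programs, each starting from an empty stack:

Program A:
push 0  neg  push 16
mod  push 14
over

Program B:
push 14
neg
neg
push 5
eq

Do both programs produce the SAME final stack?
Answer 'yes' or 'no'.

Answer: no

Derivation:
Program A trace:
  After 'push 0': [0]
  After 'neg': [0]
  After 'push 16': [0, 16]
  After 'mod': [0]
  After 'push 14': [0, 14]
  After 'over': [0, 14, 0]
Program A final stack: [0, 14, 0]

Program B trace:
  After 'push 14': [14]
  After 'neg': [-14]
  After 'neg': [14]
  After 'push 5': [14, 5]
  After 'eq': [0]
Program B final stack: [0]
Same: no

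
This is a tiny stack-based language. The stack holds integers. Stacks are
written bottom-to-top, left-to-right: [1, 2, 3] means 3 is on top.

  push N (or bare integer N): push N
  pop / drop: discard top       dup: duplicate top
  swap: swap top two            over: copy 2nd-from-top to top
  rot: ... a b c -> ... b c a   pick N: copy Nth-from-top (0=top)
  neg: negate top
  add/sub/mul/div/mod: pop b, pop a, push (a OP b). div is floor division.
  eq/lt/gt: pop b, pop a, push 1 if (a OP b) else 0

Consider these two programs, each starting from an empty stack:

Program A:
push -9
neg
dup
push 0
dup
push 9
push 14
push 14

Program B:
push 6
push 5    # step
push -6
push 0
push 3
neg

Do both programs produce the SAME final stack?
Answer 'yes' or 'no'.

Answer: no

Derivation:
Program A trace:
  After 'push -9': [-9]
  After 'neg': [9]
  After 'dup': [9, 9]
  After 'push 0': [9, 9, 0]
  After 'dup': [9, 9, 0, 0]
  After 'push 9': [9, 9, 0, 0, 9]
  After 'push 14': [9, 9, 0, 0, 9, 14]
  After 'push 14': [9, 9, 0, 0, 9, 14, 14]
Program A final stack: [9, 9, 0, 0, 9, 14, 14]

Program B trace:
  After 'push 6': [6]
  After 'push 5': [6, 5]
  After 'push -6': [6, 5, -6]
  After 'push 0': [6, 5, -6, 0]
  After 'push 3': [6, 5, -6, 0, 3]
  After 'neg': [6, 5, -6, 0, -3]
Program B final stack: [6, 5, -6, 0, -3]
Same: no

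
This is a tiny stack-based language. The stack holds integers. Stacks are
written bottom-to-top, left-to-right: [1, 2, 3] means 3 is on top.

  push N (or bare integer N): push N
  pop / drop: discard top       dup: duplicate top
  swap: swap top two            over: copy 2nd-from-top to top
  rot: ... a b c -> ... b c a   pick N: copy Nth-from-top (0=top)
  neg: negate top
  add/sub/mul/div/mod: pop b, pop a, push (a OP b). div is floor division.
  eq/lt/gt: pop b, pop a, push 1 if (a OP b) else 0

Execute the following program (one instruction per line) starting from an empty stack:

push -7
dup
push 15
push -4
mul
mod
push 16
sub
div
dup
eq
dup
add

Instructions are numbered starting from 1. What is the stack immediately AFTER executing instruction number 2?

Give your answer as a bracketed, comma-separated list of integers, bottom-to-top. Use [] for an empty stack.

Answer: [-7, -7]

Derivation:
Step 1 ('push -7'): [-7]
Step 2 ('dup'): [-7, -7]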